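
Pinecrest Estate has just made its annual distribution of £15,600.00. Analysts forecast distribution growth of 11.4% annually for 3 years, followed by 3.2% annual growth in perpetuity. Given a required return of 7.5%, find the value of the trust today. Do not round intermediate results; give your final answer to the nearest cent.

D_1 = 17378.40000
D_2 = 19359.53760
D_3 = 21566.52489
Terminal value at year 3: TV = D_3×(1+g_2)/(r−g_2) = 22256.65368/0.043 = 517596.59727
P_0 = D_1/(1+r)^1 + D_2/(1+r)^2 + D_3/(1+r)^3 + TV/(1+r)^3
    = 16165.95349 + 16752.43924 + 17360.20215 + 416644.85172 = 466923.44660

£466923.45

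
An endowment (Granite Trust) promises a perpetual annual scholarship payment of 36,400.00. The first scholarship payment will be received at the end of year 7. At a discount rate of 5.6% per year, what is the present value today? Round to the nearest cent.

468737.66

Value at end of year 6: C / r = 36,400.00 / 0.056 = 650,000.0000
Discount to today: PV = 650,000.0000 / (1 + 0.056)^6 = 650,000.0000 / 1.386703 = 468,737.66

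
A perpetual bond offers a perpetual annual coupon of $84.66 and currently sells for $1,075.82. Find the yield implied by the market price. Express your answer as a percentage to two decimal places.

7.87%

P = C/r ⇒ r = C/P = $84.66/$1,075.82 = 0.078693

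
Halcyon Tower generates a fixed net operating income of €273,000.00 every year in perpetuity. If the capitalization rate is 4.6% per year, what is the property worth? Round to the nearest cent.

Level perpetuity: PV = C / r = €273,000.00 / 0.046 = €5,934,782.61

€5934782.61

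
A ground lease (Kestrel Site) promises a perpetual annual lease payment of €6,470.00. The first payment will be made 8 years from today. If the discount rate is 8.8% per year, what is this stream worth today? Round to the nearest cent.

Value at end of year 7: C / r = €6,470.00 / 0.088 = €73,522.7273
Discount to today: PV = €73,522.7273 / (1 + 0.088)^7 = €73,522.7273 / 1.804689 = €40,739.84

€40739.84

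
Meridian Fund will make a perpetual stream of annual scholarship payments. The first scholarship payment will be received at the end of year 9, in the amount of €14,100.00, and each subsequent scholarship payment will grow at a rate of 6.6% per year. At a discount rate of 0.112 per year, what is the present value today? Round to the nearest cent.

Value at end of year 8: C₁ / (r − g) = €14,100.00 / (0.112 − 0.066) = €306,521.7391
Discount to today: PV = €306,521.7391 / (1 + 0.112)^8 = €306,521.7391 / 2.337967 = €131,106.13

€131106.13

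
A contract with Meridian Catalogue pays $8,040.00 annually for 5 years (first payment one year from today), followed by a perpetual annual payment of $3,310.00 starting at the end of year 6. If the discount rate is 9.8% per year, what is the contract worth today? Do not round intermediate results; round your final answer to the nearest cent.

$51797.92

PV of 5-year annuity: $8,040.00 × [1 − (1+0.098)^−5] / 0.098 = 30634.28834
Perpetuity value at year 5: $3,310.00 / 0.098 = 33775.51020
PV of perpetuity: 33775.51020 / (1+0.098)^5 = 21163.63279
Total PV = 30634.28834 + 21163.63279 = 51797.92113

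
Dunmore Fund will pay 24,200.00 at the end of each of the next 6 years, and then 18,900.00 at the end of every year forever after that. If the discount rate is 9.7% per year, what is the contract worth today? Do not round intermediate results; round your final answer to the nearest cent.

PV of 6-year annuity: 24,200.00 × [1 − (1+0.097)^−6] / 0.097 = 106330.41125
Perpetuity value at year 6: 18,900.00 / 0.097 = 194845.36082
PV of perpetuity: 194845.36082 / (1+0.097)^6 = 111802.18840
Total PV = 106330.41125 + 111802.18840 = 218132.59965

218132.60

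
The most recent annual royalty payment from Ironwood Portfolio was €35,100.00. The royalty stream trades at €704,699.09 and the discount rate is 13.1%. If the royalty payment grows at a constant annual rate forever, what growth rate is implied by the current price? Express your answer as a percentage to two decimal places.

P = D₀(1+g)/(r−g) ⇒ P(r−g) = D₀(1+g) ⇒ g(P+D₀) = P·r − D₀
g = (P·r − D₀)/(P + D₀) = (€704,699.09×0.131 − €35,100.00) / (€704,699.09 + €35,100.00) = 0.077339

7.73%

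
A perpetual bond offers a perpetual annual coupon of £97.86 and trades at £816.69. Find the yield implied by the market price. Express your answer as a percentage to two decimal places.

11.98%

P = C/r ⇒ r = C/P = £97.86/£816.69 = 0.119825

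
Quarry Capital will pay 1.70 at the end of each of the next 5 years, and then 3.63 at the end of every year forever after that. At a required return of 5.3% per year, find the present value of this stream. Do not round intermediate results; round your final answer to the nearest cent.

60.20

PV of 5-year annuity: 1.70 × [1 − (1+0.053)^−5] / 0.053 = 7.29947
Perpetuity value at year 5: 3.63 / 0.053 = 68.49057
PV of perpetuity: 68.49057 / (1+0.053)^5 = 52.90405
Total PV = 7.29947 + 52.90405 = 60.20352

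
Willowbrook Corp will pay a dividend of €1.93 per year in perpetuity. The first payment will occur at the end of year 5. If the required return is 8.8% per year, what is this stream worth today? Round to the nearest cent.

Value at end of year 4: C / r = €1.93 / 0.088 = €21.9318
Discount to today: PV = €21.9318 / (1 + 0.088)^4 = €21.9318 / 1.401250 = €15.65

€15.65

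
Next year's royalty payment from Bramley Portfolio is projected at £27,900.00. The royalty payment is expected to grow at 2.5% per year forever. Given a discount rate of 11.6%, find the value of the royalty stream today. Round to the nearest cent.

Growing perpetuity: P = D₁ / (r − g) = £27,900.0000 / (0.116 − 0.025) = £306,593.41

£306593.41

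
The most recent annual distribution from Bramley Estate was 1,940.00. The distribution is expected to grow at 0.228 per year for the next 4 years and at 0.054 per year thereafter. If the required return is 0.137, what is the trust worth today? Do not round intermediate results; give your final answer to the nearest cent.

D_1 = 2382.32000
D_2 = 2925.48896
D_3 = 3592.50044
D_4 = 4411.59054
Terminal value at year 4: TV = D_4×(1+g_2)/(r−g_2) = 4649.81643/0.083 = 56021.88474
P_0 = D_1/(1+r)^1 + D_2/(1+r)^2 + D_3/(1+r)^3 + D_4/(1+r)^4 + TV/(1+r)^4
    = 2095.26825 + 2262.96342 + 2444.08011 + 2639.69250 + 33520.91439 = 42962.91867

42962.92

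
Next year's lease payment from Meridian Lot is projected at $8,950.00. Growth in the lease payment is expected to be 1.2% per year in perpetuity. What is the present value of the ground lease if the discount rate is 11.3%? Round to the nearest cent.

$88613.86

Growing perpetuity: P = D₁ / (r − g) = $8,950.0000 / (0.113 − 0.012) = $88,613.86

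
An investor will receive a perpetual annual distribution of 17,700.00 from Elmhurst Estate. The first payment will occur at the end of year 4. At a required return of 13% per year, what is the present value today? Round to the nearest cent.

Value at end of year 3: C / r = 17,700.00 / 0.13 = 136,153.8462
Discount to today: PV = 136,153.8462 / (1 + 0.13)^3 = 136,153.8462 / 1.442897 = 94,361.45

94361.45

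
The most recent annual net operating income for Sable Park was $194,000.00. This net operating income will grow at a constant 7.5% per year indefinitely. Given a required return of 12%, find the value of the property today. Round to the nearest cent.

D₁ = D₀ × (1 + g) = $194,000.00 × 1.075 = $208,550.0000
Growing perpetuity: P = D₁ / (r − g) = $208,550.0000 / (0.12 − 0.075) = $4,634,444.44

$4634444.44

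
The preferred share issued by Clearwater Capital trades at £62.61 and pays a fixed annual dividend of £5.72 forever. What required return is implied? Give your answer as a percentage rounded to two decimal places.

9.14%

P = C/r ⇒ r = C/P = £5.72/£62.61 = 0.091359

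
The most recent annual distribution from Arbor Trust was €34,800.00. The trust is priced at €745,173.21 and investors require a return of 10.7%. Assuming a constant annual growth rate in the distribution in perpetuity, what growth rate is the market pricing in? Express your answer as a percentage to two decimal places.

P = D₀(1+g)/(r−g) ⇒ P(r−g) = D₀(1+g) ⇒ g(P+D₀) = P·r − D₀
g = (P·r − D₀)/(P + D₀) = (€745,173.21×0.107 − €34,800.00) / (€745,173.21 + €34,800.00) = 0.057609

5.76%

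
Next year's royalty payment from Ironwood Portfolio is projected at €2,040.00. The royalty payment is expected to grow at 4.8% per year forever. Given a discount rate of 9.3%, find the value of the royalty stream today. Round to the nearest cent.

Growing perpetuity: P = D₁ / (r − g) = €2,040.0000 / (0.093 − 0.048) = €45,333.33

€45333.33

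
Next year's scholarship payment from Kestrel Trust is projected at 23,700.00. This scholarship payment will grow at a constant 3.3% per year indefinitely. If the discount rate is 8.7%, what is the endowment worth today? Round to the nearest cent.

438888.89

Growing perpetuity: P = D₁ / (r − g) = 23,700.0000 / (0.087 − 0.033) = 438,888.89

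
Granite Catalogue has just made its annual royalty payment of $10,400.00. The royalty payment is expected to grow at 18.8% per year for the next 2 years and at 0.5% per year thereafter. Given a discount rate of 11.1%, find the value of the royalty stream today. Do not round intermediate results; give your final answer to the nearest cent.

D_1 = 12355.20000
D_2 = 14677.97760
Terminal value at year 2: TV = D_2×(1+g_2)/(r−g_2) = 14751.36749/0.106 = 139163.84423
P_0 = D_1/(1+r)^1 + D_2/(1+r)^2 + TV/(1+r)^2
    = 11120.79208 + 11891.54005 + 112745.26175 = 135757.59387

$135757.59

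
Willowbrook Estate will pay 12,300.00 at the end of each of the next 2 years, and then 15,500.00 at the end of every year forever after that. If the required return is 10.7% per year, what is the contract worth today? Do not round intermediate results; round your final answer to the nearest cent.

139357.83

PV of 2-year annuity: 12,300.00 × [1 − (1+0.107)^−2] / 0.107 = 21148.24852
Perpetuity value at year 2: 15,500.00 / 0.107 = 144859.81308
PV of perpetuity: 144859.81308 / (1+0.107)^2 = 118209.58121
Total PV = 21148.24852 + 118209.58121 = 139357.82973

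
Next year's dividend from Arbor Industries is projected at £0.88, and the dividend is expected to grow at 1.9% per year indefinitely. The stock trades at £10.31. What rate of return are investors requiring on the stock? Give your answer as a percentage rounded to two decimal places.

10.44%

P = D₁/(r − g) ⇒ r = D₁/P + g = £0.8800/£10.31 + 0.019 = 0.085354 + 0.019 = 0.104354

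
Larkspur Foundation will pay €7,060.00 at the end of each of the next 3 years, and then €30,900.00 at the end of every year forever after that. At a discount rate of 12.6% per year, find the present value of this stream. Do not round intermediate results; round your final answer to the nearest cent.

€188563.68

PV of 3-year annuity: €7,060.00 × [1 − (1+0.126)^−3] / 0.126 = 16783.61467
Perpetuity value at year 3: €30,900.00 / 0.126 = 245238.09524
PV of perpetuity: 245238.09524 / (1+0.126)^3 = 171780.06501
Total PV = 16783.61467 + 171780.06501 = 188563.67968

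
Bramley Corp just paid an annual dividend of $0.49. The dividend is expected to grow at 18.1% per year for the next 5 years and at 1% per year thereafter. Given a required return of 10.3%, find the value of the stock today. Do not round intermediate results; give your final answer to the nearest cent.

$10.51

D_1 = 0.57869
D_2 = 0.68343
D_3 = 0.80713
D_4 = 0.95323
D_5 = 1.12576
Terminal value at year 5: TV = D_5×(1+g_2)/(r−g_2) = 1.13702/0.093 = 12.22599
P_0 = D_1/(1+r)^1 + D_2/(1+r)^2 + D_3/(1+r)^3 + D_4/(1+r)^4 + D_5/(1+r)^5 + TV/(1+r)^5
    = 0.52465 + 0.56175 + 0.60148 + 0.64401 + 0.68955 + 7.48870 = 10.51015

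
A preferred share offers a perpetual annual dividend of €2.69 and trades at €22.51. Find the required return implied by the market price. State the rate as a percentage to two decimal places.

P = C/r ⇒ r = C/P = €2.69/€22.51 = 0.119502

11.95%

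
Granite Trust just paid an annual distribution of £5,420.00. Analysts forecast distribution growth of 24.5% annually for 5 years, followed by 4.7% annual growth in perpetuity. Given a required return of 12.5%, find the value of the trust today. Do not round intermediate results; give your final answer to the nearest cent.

D_1 = 6747.90000
D_2 = 8401.13550
D_3 = 10459.41370
D_4 = 13021.97005
D_5 = 16212.35272
Terminal value at year 5: TV = D_5×(1+g_2)/(r−g_2) = 16974.33329/0.078 = 217619.65762
P_0 = D_1/(1+r)^1 + D_2/(1+r)^2 + D_3/(1+r)^3 + D_4/(1+r)^4 + D_5/(1+r)^5 + TV/(1+r)^5
    = 5998.13333 + 6637.93422 + 7345.98054 + 8129.55180 + 8996.70399 + 120763.44969 = 157871.75357

£157871.75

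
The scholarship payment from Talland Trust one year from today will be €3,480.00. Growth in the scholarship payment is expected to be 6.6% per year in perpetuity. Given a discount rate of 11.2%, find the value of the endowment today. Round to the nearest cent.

€75652.17

Growing perpetuity: P = D₁ / (r − g) = €3,480.0000 / (0.112 − 0.066) = €75,652.17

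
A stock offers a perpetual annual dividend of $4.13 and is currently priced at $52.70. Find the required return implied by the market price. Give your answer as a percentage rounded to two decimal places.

P = C/r ⇒ r = C/P = $4.13/$52.70 = 0.078368

7.84%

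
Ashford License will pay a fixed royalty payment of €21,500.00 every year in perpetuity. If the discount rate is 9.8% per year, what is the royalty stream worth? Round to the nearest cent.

Level perpetuity: PV = C / r = €21,500.00 / 0.098 = €219,387.76

€219387.76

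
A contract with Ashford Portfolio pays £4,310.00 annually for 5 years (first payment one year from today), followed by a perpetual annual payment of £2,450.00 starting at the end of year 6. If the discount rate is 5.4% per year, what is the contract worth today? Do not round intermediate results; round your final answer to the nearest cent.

£53334.93

PV of 5-year annuity: £4,310.00 × [1 − (1+0.054)^−5] / 0.054 = 18455.50641
Perpetuity value at year 5: £2,450.00 / 0.054 = 45370.37037
PV of perpetuity: 45370.37037 / (1+0.054)^5 = 34879.42125
Total PV = 18455.50641 + 34879.42125 = 53334.92766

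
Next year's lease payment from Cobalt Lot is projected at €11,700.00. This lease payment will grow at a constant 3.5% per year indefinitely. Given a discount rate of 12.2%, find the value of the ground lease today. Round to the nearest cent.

€134482.76

Growing perpetuity: P = D₁ / (r − g) = €11,700.0000 / (0.122 − 0.035) = €134,482.76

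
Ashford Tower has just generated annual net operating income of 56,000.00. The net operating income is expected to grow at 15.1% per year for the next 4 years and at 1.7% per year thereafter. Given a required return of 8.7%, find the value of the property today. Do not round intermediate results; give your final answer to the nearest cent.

D_1 = 64456.00000
D_2 = 74188.85600
D_3 = 85391.37326
D_4 = 98285.47062
Terminal value at year 4: TV = D_4×(1+g_2)/(r−g_2) = 99956.32362/0.07 = 1427947.48026
P_0 = D_1/(1+r)^1 + D_2/(1+r)^2 + D_3/(1+r)^3 + D_4/(1+r)^4 + TV/(1+r)^4
    = 59297.14811 + 62788.42454 + 66485.25911 + 70399.75458 + 1022807.86303 = 1281778.44938

1281778.45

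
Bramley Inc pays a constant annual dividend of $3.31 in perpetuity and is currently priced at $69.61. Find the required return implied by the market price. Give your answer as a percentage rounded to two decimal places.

4.76%

P = C/r ⇒ r = C/P = $3.31/$69.61 = 0.047551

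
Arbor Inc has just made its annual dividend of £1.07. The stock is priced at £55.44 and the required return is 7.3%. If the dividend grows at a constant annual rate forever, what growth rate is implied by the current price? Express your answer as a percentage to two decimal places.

5.27%

P = D₀(1+g)/(r−g) ⇒ P(r−g) = D₀(1+g) ⇒ g(P+D₀) = P·r − D₀
g = (P·r − D₀)/(P + D₀) = (£55.44×0.073 − £1.07) / (£55.44 + £1.07) = 0.052683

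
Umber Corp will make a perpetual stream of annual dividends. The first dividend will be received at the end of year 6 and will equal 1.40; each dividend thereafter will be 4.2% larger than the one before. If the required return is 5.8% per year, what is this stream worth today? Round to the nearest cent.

Value at end of year 5: C₁ / (r − g) = 1.40 / (0.058 − 0.042) = 87.5000
Discount to today: PV = 87.5000 / (1 + 0.058)^5 = 87.5000 / 1.325648 = 66.01

66.01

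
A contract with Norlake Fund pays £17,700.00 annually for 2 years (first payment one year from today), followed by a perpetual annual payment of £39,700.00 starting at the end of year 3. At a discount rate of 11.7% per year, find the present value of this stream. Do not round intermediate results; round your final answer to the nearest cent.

PV of 2-year annuity: £17,700.00 × [1 − (1+0.117)^−2] / 0.117 = 30032.24361
Perpetuity value at year 2: £39,700.00 / 0.117 = 339316.23932
PV of perpetuity: 339316.23932 / (1+0.117)^2 = 271955.78331
Total PV = 30032.24361 + 271955.78331 = 301988.02692

£301988.03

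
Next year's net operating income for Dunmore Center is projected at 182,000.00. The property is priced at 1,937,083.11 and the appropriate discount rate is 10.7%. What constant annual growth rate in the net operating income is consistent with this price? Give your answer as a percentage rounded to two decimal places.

1.30%

P = D₁/(r−g) ⇒ g = r − D₁/P = 0.107 − 182,000.00/1,937,083.11 = 0.013044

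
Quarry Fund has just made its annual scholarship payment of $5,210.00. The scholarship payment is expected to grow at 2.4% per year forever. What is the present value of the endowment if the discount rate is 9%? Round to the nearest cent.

D₁ = D₀ × (1 + g) = $5,210.00 × 1.024 = $5,335.0400
Growing perpetuity: P = D₁ / (r − g) = $5,335.0400 / (0.09 − 0.024) = $80,833.94

$80833.94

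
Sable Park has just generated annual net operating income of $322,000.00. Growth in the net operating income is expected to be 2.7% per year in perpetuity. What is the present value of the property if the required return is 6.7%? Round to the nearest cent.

D₁ = D₀ × (1 + g) = $322,000.00 × 1.027 = $330,694.0000
Growing perpetuity: P = D₁ / (r − g) = $330,694.0000 / (0.067 − 0.027) = $8,267,350.00

$8267350.00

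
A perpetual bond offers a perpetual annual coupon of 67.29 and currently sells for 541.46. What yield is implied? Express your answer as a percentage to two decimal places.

P = C/r ⇒ r = C/P = 67.29/541.46 = 0.124275

12.43%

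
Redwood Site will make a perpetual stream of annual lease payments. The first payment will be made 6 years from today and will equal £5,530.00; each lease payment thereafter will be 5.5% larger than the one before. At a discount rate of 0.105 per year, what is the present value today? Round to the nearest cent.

Value at end of year 5: C₁ / (r − g) = £5,530.00 / (0.105 − 0.055) = £110,600.0000
Discount to today: PV = £110,600.0000 / (1 + 0.105)^5 = £110,600.0000 / 1.647447 = £67,134.19

£67134.19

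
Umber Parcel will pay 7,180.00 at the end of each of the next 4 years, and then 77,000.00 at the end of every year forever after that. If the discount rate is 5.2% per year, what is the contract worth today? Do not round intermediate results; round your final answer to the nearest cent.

1234336.86

PV of 4-year annuity: 7,180.00 × [1 − (1+0.052)^−4] / 0.052 = 25342.08605
Perpetuity value at year 4: 77,000.00 / 0.052 = 1480769.23077
PV of perpetuity: 1480769.23077 / (1+0.052)^4 = 1208994.77033
Total PV = 25342.08605 + 1208994.77033 = 1234336.85638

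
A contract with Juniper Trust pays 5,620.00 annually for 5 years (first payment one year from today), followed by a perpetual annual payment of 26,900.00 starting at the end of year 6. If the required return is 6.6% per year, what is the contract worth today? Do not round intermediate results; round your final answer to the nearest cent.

PV of 5-year annuity: 5,620.00 × [1 − (1+0.066)^−5] / 0.066 = 23292.02210
Perpetuity value at year 5: 26,900.00 / 0.066 = 407575.75758
PV of perpetuity: 407575.75758 / (1+0.066)^5 = 296089.03258
Total PV = 23292.02210 + 296089.03258 = 319381.05468

319381.05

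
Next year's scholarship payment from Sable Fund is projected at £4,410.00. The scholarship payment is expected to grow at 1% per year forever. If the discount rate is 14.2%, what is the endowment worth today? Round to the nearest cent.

Growing perpetuity: P = D₁ / (r − g) = £4,410.0000 / (0.142 − 0.01) = £33,409.09

£33409.09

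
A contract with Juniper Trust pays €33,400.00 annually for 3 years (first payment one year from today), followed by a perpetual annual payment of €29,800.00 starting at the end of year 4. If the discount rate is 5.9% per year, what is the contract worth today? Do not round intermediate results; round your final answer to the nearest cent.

€514725.42

PV of 3-year annuity: €33,400.00 × [1 − (1+0.059)^−3] / 0.059 = 89444.03687
Perpetuity value at year 3: €29,800.00 / 0.059 = 505084.74576
PV of perpetuity: 505084.74576 / (1+0.059)^3 = 425281.38353
Total PV = 89444.03687 + 425281.38353 = 514725.42040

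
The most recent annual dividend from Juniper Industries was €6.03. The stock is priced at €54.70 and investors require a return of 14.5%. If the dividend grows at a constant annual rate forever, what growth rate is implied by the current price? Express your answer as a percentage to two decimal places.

3.13%

P = D₀(1+g)/(r−g) ⇒ P(r−g) = D₀(1+g) ⇒ g(P+D₀) = P·r − D₀
g = (P·r − D₀)/(P + D₀) = (€54.70×0.145 − €6.03) / (€54.70 + €6.03) = 0.031311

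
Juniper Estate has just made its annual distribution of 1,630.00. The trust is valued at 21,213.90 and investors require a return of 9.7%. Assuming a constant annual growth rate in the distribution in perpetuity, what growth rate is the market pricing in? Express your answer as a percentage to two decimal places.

1.87%

P = D₀(1+g)/(r−g) ⇒ P(r−g) = D₀(1+g) ⇒ g(P+D₀) = P·r − D₀
g = (P·r − D₀)/(P + D₀) = (21,213.90×0.097 − 1,630.00) / (21,213.90 + 1,630.00) = 0.018725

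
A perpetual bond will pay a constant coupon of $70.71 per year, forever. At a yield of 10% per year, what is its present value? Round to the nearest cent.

Level perpetuity: PV = C / r = $70.71 / 0.1 = $707.10

$707.10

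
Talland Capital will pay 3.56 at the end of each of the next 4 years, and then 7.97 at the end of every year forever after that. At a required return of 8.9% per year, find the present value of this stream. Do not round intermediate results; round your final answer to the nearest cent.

75.23

PV of 4-year annuity: 3.56 × [1 − (1+0.089)^−4] / 0.089 = 11.55876
Perpetuity value at year 4: 7.97 / 0.089 = 89.55056
PV of perpetuity: 89.55056 / (1+0.089)^4 = 63.67322
Total PV = 11.55876 + 63.67322 = 75.23198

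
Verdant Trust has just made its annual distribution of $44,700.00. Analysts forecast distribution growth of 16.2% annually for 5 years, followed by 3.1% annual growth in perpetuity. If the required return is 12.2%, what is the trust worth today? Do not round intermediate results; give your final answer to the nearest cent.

D_1 = 51941.40000
D_2 = 60355.90680
D_3 = 70133.56370
D_4 = 81495.20102
D_5 = 94697.42359
Terminal value at year 5: TV = D_5×(1+g_2)/(r−g_2) = 97633.04372/0.091 = 1072890.59031
P_0 = D_1/(1+r)^1 + D_2/(1+r)^2 + D_3/(1+r)^3 + D_4/(1+r)^4 + D_5/(1+r)^5 + TV/(1+r)^5
    = 46293.58289 + 47943.97800 + 49653.21073 + 51423.37867 + 53256.65420 + 603380.33494 = 851951.13942

$851951.14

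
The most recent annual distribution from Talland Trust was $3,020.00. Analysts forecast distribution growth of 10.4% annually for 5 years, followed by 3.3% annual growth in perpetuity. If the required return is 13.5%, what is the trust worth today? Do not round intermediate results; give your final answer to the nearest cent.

$40537.00

D_1 = 3334.08000
D_2 = 3680.82432
D_3 = 4063.63005
D_4 = 4486.24757
D_5 = 4952.81732
Terminal value at year 5: TV = D_5×(1+g_2)/(r−g_2) = 5116.26029/0.102 = 50159.41464
P_0 = D_1/(1+r)^1 + D_2/(1+r)^2 + D_3/(1+r)^3 + D_4/(1+r)^4 + D_5/(1+r)^5 + TV/(1+r)^5
    = 2937.51542 + 2857.28372 + 2779.24337 + 2703.33452 + 2629.49895 + 26630.12175 = 40536.99774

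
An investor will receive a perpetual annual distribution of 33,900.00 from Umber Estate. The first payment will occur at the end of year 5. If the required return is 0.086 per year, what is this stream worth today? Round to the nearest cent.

Value at end of year 4: C / r = 33,900.00 / 0.086 = 394,186.0465
Discount to today: PV = 394,186.0465 / (1 + 0.086)^4 = 394,186.0465 / 1.390975 = 283,388.32

283388.32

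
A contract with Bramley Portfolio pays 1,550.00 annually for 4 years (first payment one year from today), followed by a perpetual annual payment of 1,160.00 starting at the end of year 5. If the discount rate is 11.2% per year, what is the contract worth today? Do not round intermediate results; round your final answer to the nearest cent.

PV of 4-year annuity: 1,550.00 × [1 − (1+0.112)^−4] / 0.112 = 4788.32820
Perpetuity value at year 4: 1,160.00 / 0.112 = 10357.14286
PV of perpetuity: 10357.14286 / (1+0.112)^4 = 6773.61982
Total PV = 4788.32820 + 6773.61982 = 11561.94802

11561.95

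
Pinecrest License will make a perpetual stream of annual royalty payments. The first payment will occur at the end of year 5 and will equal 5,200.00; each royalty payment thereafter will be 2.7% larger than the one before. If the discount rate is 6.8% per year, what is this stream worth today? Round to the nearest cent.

97484.25

Value at end of year 4: C₁ / (r − g) = 5,200.00 / (0.068 − 0.027) = 126,829.2683
Discount to today: PV = 126,829.2683 / (1 + 0.068)^4 = 126,829.2683 / 1.301023 = 97,484.25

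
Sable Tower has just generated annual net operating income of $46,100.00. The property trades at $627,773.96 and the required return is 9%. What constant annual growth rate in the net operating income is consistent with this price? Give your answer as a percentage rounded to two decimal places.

1.54%

P = D₀(1+g)/(r−g) ⇒ P(r−g) = D₀(1+g) ⇒ g(P+D₀) = P·r − D₀
g = (P·r − D₀)/(P + D₀) = ($627,773.96×0.09 − $46,100.00) / ($627,773.96 + $46,100.00) = 0.015433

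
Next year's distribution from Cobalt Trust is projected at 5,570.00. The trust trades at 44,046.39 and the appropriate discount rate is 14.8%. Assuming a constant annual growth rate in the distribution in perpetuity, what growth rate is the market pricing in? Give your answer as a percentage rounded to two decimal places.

2.15%

P = D₁/(r−g) ⇒ g = r − D₁/P = 0.148 − 5,570.00/44,046.39 = 0.021542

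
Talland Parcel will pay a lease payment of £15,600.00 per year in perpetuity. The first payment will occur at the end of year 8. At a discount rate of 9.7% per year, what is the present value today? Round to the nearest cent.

£84121.40

Value at end of year 7: C / r = £15,600.00 / 0.097 = £160,824.7423
Discount to today: PV = £160,824.7423 / (1 + 0.097)^7 = £160,824.7423 / 1.911817 = £84,121.40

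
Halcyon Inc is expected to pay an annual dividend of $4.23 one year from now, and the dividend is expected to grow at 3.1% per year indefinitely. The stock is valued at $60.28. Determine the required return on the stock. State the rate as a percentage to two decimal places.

10.12%

P = D₁/(r − g) ⇒ r = D₁/P + g = $4.2300/$60.28 + 0.031 = 0.070173 + 0.031 = 0.101173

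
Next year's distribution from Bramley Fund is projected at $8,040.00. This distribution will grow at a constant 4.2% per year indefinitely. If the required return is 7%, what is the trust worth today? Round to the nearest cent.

Growing perpetuity: P = D₁ / (r − g) = $8,040.0000 / (0.07 − 0.042) = $287,142.86

$287142.86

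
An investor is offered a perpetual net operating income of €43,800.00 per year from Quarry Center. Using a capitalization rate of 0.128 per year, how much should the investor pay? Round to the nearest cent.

Level perpetuity: PV = C / r = €43,800.00 / 0.128 = €342,187.50

€342187.50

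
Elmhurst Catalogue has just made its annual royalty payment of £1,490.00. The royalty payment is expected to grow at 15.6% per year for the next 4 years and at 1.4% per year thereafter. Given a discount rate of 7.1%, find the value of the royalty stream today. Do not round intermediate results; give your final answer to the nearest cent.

D_1 = 1722.44000
D_2 = 1991.14064
D_3 = 2301.75858
D_4 = 2660.83292
Terminal value at year 4: TV = D_4×(1+g_2)/(r−g_2) = 2698.08458/0.057 = 47334.81718
P_0 = D_1/(1+r)^1 + D_2/(1+r)^2 + D_3/(1+r)^3 + D_4/(1+r)^4 + TV/(1+r)^4
    = 1608.25397 + 1735.89317 + 1873.66247 + 2022.36584 + 35976.82393 = 43216.99938

£43217.00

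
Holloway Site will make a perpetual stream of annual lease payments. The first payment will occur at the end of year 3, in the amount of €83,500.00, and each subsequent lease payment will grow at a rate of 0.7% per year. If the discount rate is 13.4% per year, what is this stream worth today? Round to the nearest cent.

Value at end of year 2: C₁ / (r − g) = €83,500.00 / (0.134 − 0.007) = €657,480.3150
Discount to today: PV = €657,480.3150 / (1 + 0.134)^2 = €657,480.3150 / 1.285956 = €511,277.46

€511277.46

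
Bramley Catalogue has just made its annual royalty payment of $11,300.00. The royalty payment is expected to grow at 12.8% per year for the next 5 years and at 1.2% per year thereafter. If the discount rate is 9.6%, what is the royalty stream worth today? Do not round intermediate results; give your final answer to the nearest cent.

$218853.02

D_1 = 12746.40000
D_2 = 14377.93920
D_3 = 16218.31542
D_4 = 18294.25979
D_5 = 20635.92504
Terminal value at year 5: TV = D_5×(1+g_2)/(r−g_2) = 20883.55614/0.084 = 248613.76363
P_0 = D_1/(1+r)^1 + D_2/(1+r)^2 + D_3/(1+r)^3 + D_4/(1+r)^4 + D_5/(1+r)^5 + TV/(1+r)^5
    = 11629.92701 + 11969.48692 + 12318.96099 + 12678.63868 + 13048.81792 + 157207.18727 = 218853.01878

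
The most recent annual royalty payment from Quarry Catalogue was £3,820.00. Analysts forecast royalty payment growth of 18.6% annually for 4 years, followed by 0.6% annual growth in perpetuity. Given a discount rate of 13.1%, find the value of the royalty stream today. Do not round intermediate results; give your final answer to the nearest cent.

D_1 = 4530.52000
D_2 = 5373.19672
D_3 = 6372.61131
D_4 = 7557.91701
Terminal value at year 4: TV = D_4×(1+g_2)/(r−g_2) = 7603.26452/0.125 = 60826.11613
P_0 = D_1/(1+r)^1 + D_2/(1+r)^2 + D_3/(1+r)^3 + D_4/(1+r)^4 + TV/(1+r)^4
    = 4005.76481 + 4200.56328 + 4404.83470 + 4619.03975 + 37174.03188 = 54404.23441

£54404.23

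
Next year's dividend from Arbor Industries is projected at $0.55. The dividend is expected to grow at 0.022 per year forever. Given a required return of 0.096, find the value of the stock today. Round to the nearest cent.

$7.43

Growing perpetuity: P = D₁ / (r − g) = $0.5500 / (0.096 − 0.022) = $7.43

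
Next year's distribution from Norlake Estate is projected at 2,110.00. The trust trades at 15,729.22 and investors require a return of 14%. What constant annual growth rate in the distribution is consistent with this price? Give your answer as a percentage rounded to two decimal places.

P = D₁/(r−g) ⇒ g = r − D₁/P = 0.14 − 2,110.00/15,729.22 = 0.005855

0.59%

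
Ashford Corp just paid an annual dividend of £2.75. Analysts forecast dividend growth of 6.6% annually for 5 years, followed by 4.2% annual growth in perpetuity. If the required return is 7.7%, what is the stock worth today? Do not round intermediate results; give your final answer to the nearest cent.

D_1 = 2.93150
D_2 = 3.12498
D_3 = 3.33123
D_4 = 3.55109
D_5 = 3.78546
Terminal value at year 5: TV = D_5×(1+g_2)/(r−g_2) = 3.94445/0.035 = 112.69857
P_0 = D_1/(1+r)^1 + D_2/(1+r)^2 + D_3/(1+r)^3 + D_4/(1+r)^4 + D_5/(1+r)^5 + TV/(1+r)^5
    = 2.72191 + 2.69411 + 2.66660 + 2.63936 + 2.61240 + 77.77497 = 91.10936

£91.11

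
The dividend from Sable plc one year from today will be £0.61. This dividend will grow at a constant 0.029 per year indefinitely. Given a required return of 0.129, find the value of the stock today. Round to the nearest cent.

Growing perpetuity: P = D₁ / (r − g) = £0.6100 / (0.129 − 0.029) = £6.10

£6.10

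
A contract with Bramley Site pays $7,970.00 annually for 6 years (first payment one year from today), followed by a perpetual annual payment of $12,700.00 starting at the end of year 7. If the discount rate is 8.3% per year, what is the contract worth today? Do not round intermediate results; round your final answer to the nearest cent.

PV of 6-year annuity: $7,970.00 × [1 − (1+0.083)^−6] / 0.083 = 36511.41896
Perpetuity value at year 6: $12,700.00 / 0.083 = 153012.04819
PV of perpetuity: 153012.04819 / (1+0.083)^6 = 94831.99540
Total PV = 36511.41896 + 94831.99540 = 131343.41436

$131343.41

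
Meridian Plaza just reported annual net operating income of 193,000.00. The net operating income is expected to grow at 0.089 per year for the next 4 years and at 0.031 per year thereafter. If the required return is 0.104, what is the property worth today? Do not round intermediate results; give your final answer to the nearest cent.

D_1 = 210177.00000
D_2 = 228882.75300
D_3 = 249253.31802
D_4 = 271436.86332
Terminal value at year 4: TV = D_4×(1+g_2)/(r−g_2) = 279851.40608/0.073 = 3833580.90525
P_0 = D_1/(1+r)^1 + D_2/(1+r)^2 + D_3/(1+r)^3 + D_4/(1+r)^4 + TV/(1+r)^4
    = 190377.71739 + 187791.06362 + 185239.55461 + 182722.71283 + 2580645.43738 = 3326776.48583

3326776.49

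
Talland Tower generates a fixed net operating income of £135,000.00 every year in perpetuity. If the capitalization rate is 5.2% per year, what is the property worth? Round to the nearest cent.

£2596153.85

Level perpetuity: PV = C / r = £135,000.00 / 0.052 = £2,596,153.85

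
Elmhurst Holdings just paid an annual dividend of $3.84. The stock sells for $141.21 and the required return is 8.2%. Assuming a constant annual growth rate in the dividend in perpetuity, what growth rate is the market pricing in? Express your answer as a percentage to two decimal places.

5.34%

P = D₀(1+g)/(r−g) ⇒ P(r−g) = D₀(1+g) ⇒ g(P+D₀) = P·r − D₀
g = (P·r − D₀)/(P + D₀) = ($141.21×0.082 − $3.84) / ($141.21 + $3.84) = 0.053356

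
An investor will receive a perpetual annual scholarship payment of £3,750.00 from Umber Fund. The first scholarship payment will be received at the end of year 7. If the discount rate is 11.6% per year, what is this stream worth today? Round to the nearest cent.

Value at end of year 6: C / r = £3,750.00 / 0.116 = £32,327.5862
Discount to today: PV = £32,327.5862 / (1 + 0.116)^6 = £32,327.5862 / 1.931902 = £16,733.55

£16733.55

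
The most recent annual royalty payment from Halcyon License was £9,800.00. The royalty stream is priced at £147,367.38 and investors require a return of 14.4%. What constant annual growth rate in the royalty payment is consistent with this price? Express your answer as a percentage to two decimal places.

7.27%

P = D₀(1+g)/(r−g) ⇒ P(r−g) = D₀(1+g) ⇒ g(P+D₀) = P·r − D₀
g = (P·r − D₀)/(P + D₀) = (£147,367.38×0.144 − £9,800.00) / (£147,367.38 + £9,800.00) = 0.072667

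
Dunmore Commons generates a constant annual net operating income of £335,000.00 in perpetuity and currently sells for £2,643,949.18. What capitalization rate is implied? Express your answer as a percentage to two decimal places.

12.67%

P = C/r ⇒ r = C/P = £335,000.00/£2,643,949.18 = 0.126704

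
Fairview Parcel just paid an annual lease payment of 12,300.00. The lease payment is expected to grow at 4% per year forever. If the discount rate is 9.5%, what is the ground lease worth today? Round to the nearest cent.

D₁ = D₀ × (1 + g) = 12,300.00 × 1.04 = 12,792.0000
Growing perpetuity: P = D₁ / (r − g) = 12,792.0000 / (0.095 − 0.04) = 232,581.82

232581.82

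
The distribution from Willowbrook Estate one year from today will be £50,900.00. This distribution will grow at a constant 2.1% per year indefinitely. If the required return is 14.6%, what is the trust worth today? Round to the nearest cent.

£407200.00

Growing perpetuity: P = D₁ / (r − g) = £50,900.0000 / (0.146 − 0.021) = £407,200.00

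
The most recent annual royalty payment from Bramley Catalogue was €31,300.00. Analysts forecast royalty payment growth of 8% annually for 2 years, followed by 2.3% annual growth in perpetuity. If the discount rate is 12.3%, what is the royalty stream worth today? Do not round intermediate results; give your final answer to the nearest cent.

€355197.86

D_1 = 33804.00000
D_2 = 36508.32000
Terminal value at year 2: TV = D_2×(1+g_2)/(r−g_2) = 37348.01136/0.1 = 373480.11360
P_0 = D_1/(1+r)^1 + D_2/(1+r)^2 + TV/(1+r)^2
    = 30101.51380 + 28948.91799 + 296147.43107 = 355197.86287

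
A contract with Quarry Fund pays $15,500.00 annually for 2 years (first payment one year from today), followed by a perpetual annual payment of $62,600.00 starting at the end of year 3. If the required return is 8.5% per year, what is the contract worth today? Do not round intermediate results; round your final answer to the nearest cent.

$653051.11

PV of 2-year annuity: $15,500.00 × [1 − (1+0.085)^−2] / 0.085 = 27452.27123
Perpetuity value at year 2: $62,600.00 / 0.085 = 736470.58824
PV of perpetuity: 736470.58824 / (1+0.085)^2 = 625598.83475
Total PV = 27452.27123 + 625598.83475 = 653051.10598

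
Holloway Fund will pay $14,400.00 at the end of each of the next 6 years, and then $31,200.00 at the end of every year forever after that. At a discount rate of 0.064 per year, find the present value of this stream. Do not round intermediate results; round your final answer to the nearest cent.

$405917.07

PV of 6-year annuity: $14,400.00 × [1 − (1+0.064)^−6] / 0.064 = 69928.22772
Perpetuity value at year 6: $31,200.00 / 0.064 = 487500.00000
PV of perpetuity: 487500.00000 / (1+0.064)^6 = 335988.83993
Total PV = 69928.22772 + 335988.83993 = 405917.06766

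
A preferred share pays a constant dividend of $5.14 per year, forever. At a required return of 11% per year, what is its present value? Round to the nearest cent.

$46.73

Level perpetuity: PV = C / r = $5.14 / 0.11 = $46.73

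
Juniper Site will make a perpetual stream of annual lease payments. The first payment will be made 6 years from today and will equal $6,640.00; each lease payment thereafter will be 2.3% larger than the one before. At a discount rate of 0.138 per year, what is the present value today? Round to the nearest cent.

Value at end of year 5: C₁ / (r − g) = $6,640.00 / (0.138 − 0.023) = $57,739.1304
Discount to today: PV = $57,739.1304 / (1 + 0.138)^5 = $57,739.1304 / 1.908584 = $30,252.34

$30252.34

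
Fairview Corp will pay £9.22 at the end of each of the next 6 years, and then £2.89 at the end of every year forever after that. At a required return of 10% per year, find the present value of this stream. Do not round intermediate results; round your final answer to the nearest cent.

PV of 6-year annuity: £9.22 × [1 − (1+0.1)^−6] / 0.1 = 40.15550
Perpetuity value at year 6: £2.89 / 0.1 = 28.90000
PV of perpetuity: 28.90000 / (1+0.1)^6 = 16.31330
Total PV = 40.15550 + 16.31330 = 56.46880

£56.47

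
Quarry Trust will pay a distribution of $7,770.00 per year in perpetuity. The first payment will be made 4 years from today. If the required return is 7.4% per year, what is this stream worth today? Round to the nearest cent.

$84757.17

Value at end of year 3: C / r = $7,770.00 / 0.074 = $105,000.0000
Discount to today: PV = $105,000.0000 / (1 + 0.074)^3 = $105,000.0000 / 1.238833 = $84,757.17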